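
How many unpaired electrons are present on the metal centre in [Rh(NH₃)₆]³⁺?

0

Ammonia is neutral; balancing the +3 overall charge requires Rh(III).
Rh sits in group 9, so the d-electron count is 9 − 3 = 6.
The spin state decides the count: a 4d ion has a large Δₒ and is invariably low-spin.
An octahedral low-spin d⁶ ion is t₂g⁶e_g⁰, giving 0 unpaired electrons.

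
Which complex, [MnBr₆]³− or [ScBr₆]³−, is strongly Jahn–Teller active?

[MnBr₆]³−: Summing ligand charges against the −3 overall charge gives an oxidation state of +3 for manganese. Manganese is a group-7 element; Mn(III) is therefore d⁴. Bromide is a weak-field ligand for a first-row metal, so the complex is high-spin. The t₂g³e_g¹ (high-spin) configuration has an unevenly filled e_g set; the Jahn–Teller theorem predicts a tetragonal distortion (typically axial elongation) to lift the degeneracy.
[ScBr₆]³−: Ligand charges: each bromide is −1. With an overall charge of −3 the scandium centre must be in the +3 oxidation state. Sc sits in group 3, so the d-electron count is 3 − 3 = 0. The d⁰ configuration leaves the e_g set evenly filled (or empty) — no strong Jahn–Teller driving force.

[MnBr₆]³−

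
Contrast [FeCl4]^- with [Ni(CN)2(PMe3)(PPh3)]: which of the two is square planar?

For [FeCl4]^-: Summing ligand charges against the −1 overall charge gives an oxidation state of +3 for iron. Fe sits in group 8, so the d-electron count is 8 − 3 = 5. A high-spin d⁵ ion has zero CFSE in either geometry, so four ligands adopt the sterically favoured tetrahedral geometry. → tetrahedral.
For [Ni(CN)2(PMe3)(PPh3)]: Ligand charges: each cyanide is −1; trimethylphosphine is neutral; triphenylphosphine is neutral. With an overall charge of 0 the nickel centre must be in the +2 oxidation state. Nickel is a group-10 element; Ni(II) is therefore d⁸. Cyanide, trimethylphosphine, and triphenylphosphine are strong-field ligands (high in the spectrochemical series). A 3d d⁸ ion with strong-field ligands gains enough CFSE to favour square planar over tetrahedral. → square planar.

[Ni(CN)2(PMe3)(PPh3)]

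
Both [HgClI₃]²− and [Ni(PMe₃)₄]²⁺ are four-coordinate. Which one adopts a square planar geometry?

[Ni(PMe₃)₄]²⁺

For [HgClI₃]²−: Each chloride is −1; each iodide is −1; balancing the −2 overall charge requires Hg(II). Mercury is a group-12 element; Hg(II) is therefore d¹⁰. A d¹⁰ ion has no crystal-field stabilisation preference between square planar and tetrahedral, so four ligands adopt the sterically favoured tetrahedral geometry. → tetrahedral.
For [Ni(PMe₃)₄]²⁺: Summing ligand charges against the +2 overall charge gives an oxidation state of +2 for nickel. Ni sits in group 10, so the d-electron count is 10 − 2 = 8. Trimethylphosphine is a strong-field ligand (high in the spectrochemical series). A 3d d⁸ ion with strong-field ligands gains enough CFSE to favour square planar over tetrahedral. → square planar.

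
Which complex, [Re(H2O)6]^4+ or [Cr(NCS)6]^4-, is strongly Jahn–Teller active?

[Re(H2O)6]^4+: Summing ligand charges against the +4 overall charge gives an oxidation state of +4 for rhenium. Re sits in group 7, so the d-electron count is 7 − 4 = 3. The d³ configuration leaves the e_g set evenly filled (or empty) — no strong Jahn–Teller driving force.
[Cr(NCS)6]^4-: Each isothiocyanate is −1; balancing the −4 overall charge requires Cr(II). Cr sits in group 6, so the d-electron count is 6 − 2 = 4. Isothiocyanate is a weak-field ligand for a first-row metal, so the complex is high-spin. The t₂g³e_g¹ (high-spin) configuration has an unevenly filled e_g set; the Jahn–Teller theorem predicts a tetragonal distortion (typically axial elongation) to lift the degeneracy.

[Cr(NCS)6]^4-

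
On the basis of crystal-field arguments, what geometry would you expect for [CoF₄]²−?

tetrahedral

Each fluoride is −1; balancing the −2 overall charge requires Co(II).
Cobalt is a group-9 element; Co(II) is therefore d⁷.
Coordination number: 4.
Fluoride is a weak-field ligand.
For a high-spin 3d d⁷ ion with weak-field ligands the small Δₜ gives little square-planar CFSE advantage, so four ligands adopt the sterically favoured tetrahedral geometry.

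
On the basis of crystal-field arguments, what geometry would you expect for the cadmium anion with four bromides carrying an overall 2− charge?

tetrahedral

Each bromide is −1; balancing the −2 overall charge requires Cd(II).
Group 12 minus oxidation state 2 gives a d¹⁰ configuration.
With 4 monodentate ligands the coordination number is 4.
A d¹⁰ ion has no crystal-field stabilisation preference between square planar and tetrahedral, so four ligands adopt the sterically favoured tetrahedral geometry.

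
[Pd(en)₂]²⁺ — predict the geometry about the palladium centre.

Ethylenediamine is neutral; balancing the +2 overall charge requires Pd(II).
Pd sits in group 10, so the d-electron count is 10 − 2 = 8.
Counting donor atoms: 2×ethylenediamine (bidentate) → 4 donors. Coordination number = 4.
A 4d d⁸ ion has a large crystal-field splitting; square planar leaves the high-energy d_{x²−y²} orbital empty and maximises CFSE.

square planar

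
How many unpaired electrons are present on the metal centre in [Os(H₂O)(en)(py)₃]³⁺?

Water is neutral; ethylenediamine is neutral; pyridine is neutral; balancing the +3 overall charge requires Os(III).
Group 8 minus oxidation state 3 gives a d⁵ configuration.
Counting donor atoms: 1×water (monodentate) → 1 donor; 1×ethylenediamine (bidentate) → 2 donors; 3×pyridine (monodentate) → 3 donors. Coordination number = 6.
The spin state decides the count: a 5d ion has a large Δₒ and is invariably low-spin.
An octahedral low-spin d⁵ ion is t₂g⁵e_g⁰, giving 1 unpaired electron.

1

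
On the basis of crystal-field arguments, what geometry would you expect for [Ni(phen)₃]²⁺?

Ligand charges: 1,10-phenanthroline is neutral. With an overall charge of +2 the nickel centre must be in the +2 oxidation state.
Ni sits in group 10, so the d-electron count is 10 − 2 = 8.
Counting donor atoms: 3×1,10-phenanthroline (bidentate) → 6 donors. Coordination number = 6.
Six donors around a single metal centre give an octahedral coordination sphere.

octahedral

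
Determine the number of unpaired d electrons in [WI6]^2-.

Each iodide is −1; balancing the −2 overall charge requires W(IV).
Tungsten is a group-6 element; W(IV) is therefore d².
In an octahedral field the d² configuration is t₂g²e_g⁰ (only one arrangement possible), giving 2 unpaired electrons.

2 unpaired electrons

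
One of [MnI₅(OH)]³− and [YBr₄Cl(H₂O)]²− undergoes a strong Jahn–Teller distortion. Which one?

[MnI₅(OH)]³−: Summing ligand charges against the −3 overall charge gives an oxidation state of +3 for manganese. Group 7 minus oxidation state 3 gives a d⁴ configuration. Hydroxide and iodide are weak-field ligands for a first-row metal, so the complex is high-spin. The t₂g³e_g¹ (high-spin) configuration has an unevenly filled e_g set; the Jahn–Teller theorem predicts a tetragonal distortion (typically axial elongation) to lift the degeneracy.
[YBr₄Cl(H₂O)]²−: Ligand charges: each bromide is −1; each chloride is −1; water is neutral. With an overall charge of −2 the yttrium centre must be in the +3 oxidation state. Yttrium is a group-3 element; Y(III) is therefore d⁰. The d⁰ configuration leaves the e_g set evenly filled (or empty) — no strong Jahn–Teller driving force.

[MnI₅(OH)]³−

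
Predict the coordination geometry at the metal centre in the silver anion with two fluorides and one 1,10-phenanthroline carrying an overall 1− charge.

tetrahedral

Ligand charges: each fluoride is −1; 1,10-phenanthroline is neutral. With an overall charge of −1 the silver centre must be in the +1 oxidation state.
Ag sits in group 11, so the d-electron count is 11 − 1 = 10.
Counting donor atoms: 2×fluoride (monodentate) → 2 donors; 1×1,10-phenanthroline (bidentate) → 2 donors. Coordination number = 4.
A d¹⁰ ion has no crystal-field stabilisation preference between square planar and tetrahedral, so four ligands adopt the sterically favoured tetrahedral geometry.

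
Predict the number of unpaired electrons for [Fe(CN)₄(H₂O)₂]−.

Each cyanide is −1; water is neutral; balancing the −1 overall charge requires Fe(III).
Group 8 minus oxidation state 3 gives a d⁵ configuration.
The spin state decides the count: Cyanide is a strong-field ligand (high in the spectrochemical series) for a first-row metal, so the complex is low-spin.
An octahedral low-spin d⁵ ion is t₂g⁵e_g⁰, giving 1 unpaired electron.

1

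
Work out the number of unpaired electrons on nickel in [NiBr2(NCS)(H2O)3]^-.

Summing ligand charges against the −1 overall charge gives an oxidation state of +2 for nickel.
Ni sits in group 10, so the d-electron count is 10 − 2 = 8.
In an octahedral field the d⁸ configuration is t₂g⁶e_g² (only one arrangement possible), giving 2 unpaired electrons.

2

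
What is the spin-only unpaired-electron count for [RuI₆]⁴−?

0 unpaired electrons

Each iodide is −1; balancing the −4 overall charge requires Ru(II).
Ru sits in group 8, so the d-electron count is 8 − 2 = 6.
The spin state decides the count: a 4d ion has a large Δₒ and is invariably low-spin.
An octahedral low-spin d⁶ ion is t₂g⁶e_g⁰, giving 0 unpaired electrons.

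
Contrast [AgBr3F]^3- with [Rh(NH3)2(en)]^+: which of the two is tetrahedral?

For [AgBr3F]^3-: Each bromide is −1; each fluoride is −1; balancing the −3 overall charge requires Ag(I). Silver is a group-11 element; Ag(I) is therefore d¹⁰. A d¹⁰ ion has no crystal-field stabilisation preference between square planar and tetrahedral, so four ligands adopt the sterically favoured tetrahedral geometry. → tetrahedral.
For [Rh(NH3)2(en)]^+: Ammonia is neutral; ethylenediamine is neutral; balancing the +1 overall charge requires Rh(I). Group 9 minus oxidation state 1 gives a d⁸ configuration. A 4d d⁸ ion has a large crystal-field splitting; square planar leaves the high-energy d_{x²−y²} orbital empty and maximises CFSE. → square planar.

[AgBr3F]^3-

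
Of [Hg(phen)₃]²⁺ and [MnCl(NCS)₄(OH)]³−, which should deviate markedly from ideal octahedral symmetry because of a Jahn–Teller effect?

[Hg(phen)₃]²⁺: Ligand charges: 1,10-phenanthroline is neutral. With an overall charge of +2 the mercury centre must be in the +2 oxidation state. Group 12 minus oxidation state 2 gives a d¹⁰ configuration. The d¹⁰ configuration leaves the e_g set evenly filled (or empty) — no strong Jahn–Teller driving force.
[MnCl(NCS)₄(OH)]³−: Ligand charges: each chloride is −1; each isothiocyanate is −1; each hydroxide is −1. With an overall charge of −3 the manganese centre must be in the +3 oxidation state. Group 7 minus oxidation state 3 gives a d⁴ configuration. Chloride, hydroxide, and isothiocyanate are weak-field ligands for a first-row metal, so the complex is high-spin. The t₂g³e_g¹ (high-spin) configuration has an unevenly filled e_g set; the Jahn–Teller theorem predicts a tetragonal distortion (typically axial elongation) to lift the degeneracy.

[MnCl(NCS)₄(OH)]³−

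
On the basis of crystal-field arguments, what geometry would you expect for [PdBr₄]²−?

square planar

Ligand charges: each bromide is −1. With an overall charge of −2 the palladium centre must be in the +2 oxidation state.
Pd sits in group 10, so the d-electron count is 10 − 2 = 8.
With 4 monodentate ligands the coordination number is 4.
A 4d d⁸ ion has a large crystal-field splitting; square planar leaves the high-energy d_{x²−y²} orbital empty and maximises CFSE.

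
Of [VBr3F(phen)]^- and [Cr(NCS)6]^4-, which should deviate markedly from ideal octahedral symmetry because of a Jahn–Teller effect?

[Cr(NCS)6]^4-

[VBr3F(phen)]^-: Summing ligand charges against the −1 overall charge gives an oxidation state of +3 for vanadium. Vanadium is a group-5 element; V(III) is therefore d². The d² configuration leaves the e_g set evenly filled (or empty) — no strong Jahn–Teller driving force.
[Cr(NCS)6]^4-: Ligand charges: each isothiocyanate is −1. With an overall charge of −4 the chromium centre must be in the +2 oxidation state. Cr sits in group 6, so the d-electron count is 6 − 2 = 4. Isothiocyanate is a weak-field ligand for a first-row metal, so the complex is high-spin. The t₂g³e_g¹ (high-spin) configuration has an unevenly filled e_g set; the Jahn–Teller theorem predicts a tetragonal distortion (typically axial elongation) to lift the degeneracy.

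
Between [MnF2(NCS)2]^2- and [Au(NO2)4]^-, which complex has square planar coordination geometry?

For [MnF2(NCS)2]^2-: Each fluoride is −1; each isothiocyanate is −1; balancing the −2 overall charge requires Mn(II). Mn sits in group 7, so the d-electron count is 7 − 2 = 5. A high-spin d⁵ ion has zero CFSE in either geometry, so four ligands adopt the sterically favoured tetrahedral geometry. → tetrahedral.
For [Au(NO2)4]^-: Ligand charges: each nitro (N-bound nitrite) is −1. With an overall charge of −1 the gold centre must be in the +3 oxidation state. Gold is a group-11 element; Au(III) is therefore d⁸. A 5d d⁸ ion has a large crystal-field splitting; square planar leaves the high-energy d_{x²−y²} orbital empty and maximises CFSE. → square planar.

[Au(NO2)4]^-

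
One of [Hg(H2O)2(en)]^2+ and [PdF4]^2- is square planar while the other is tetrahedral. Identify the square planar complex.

For [Hg(H2O)2(en)]^2+: Summing ligand charges against the +2 overall charge gives an oxidation state of +2 for mercury. Hg sits in group 12, so the d-electron count is 12 − 2 = 10. A d¹⁰ ion has no crystal-field stabilisation preference between square planar and tetrahedral, so four ligands adopt the sterically favoured tetrahedral geometry. → tetrahedral.
For [PdF4]^2-: Ligand charges: each fluoride is −1. With an overall charge of −2 the palladium centre must be in the +2 oxidation state. Group 10 minus oxidation state 2 gives a d⁸ configuration. A 4d d⁸ ion has a large crystal-field splitting; square planar leaves the high-energy d_{x²−y²} orbital empty and maximises CFSE. → square planar.

[PdF4]^2-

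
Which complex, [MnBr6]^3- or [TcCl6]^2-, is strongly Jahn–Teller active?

[MnBr6]^3-

[MnBr6]^3-: Ligand charges: each bromide is −1. With an overall charge of −3 the manganese centre must be in the +3 oxidation state. Group 7 minus oxidation state 3 gives a d⁴ configuration. Bromide is a weak-field ligand for a first-row metal, so the complex is high-spin. The t₂g³e_g¹ (high-spin) configuration has an unevenly filled e_g set; the Jahn–Teller theorem predicts a tetragonal distortion (typically axial elongation) to lift the degeneracy.
[TcCl6]^2-: Each chloride is −1; balancing the −2 overall charge requires Tc(IV). Technetium is a group-7 element; Tc(IV) is therefore d³. The d³ configuration leaves the e_g set evenly filled (or empty) — no strong Jahn–Teller driving force.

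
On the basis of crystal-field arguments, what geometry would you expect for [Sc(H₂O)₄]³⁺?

Ligand charges: water is neutral. With an overall charge of +3 the scandium centre must be in the +3 oxidation state.
Sc sits in group 3, so the d-electron count is 3 − 3 = 0.
Coordination number: 4.
A d⁰ ion has no crystal-field stabilisation preference between square planar and tetrahedral, so four ligands adopt the sterically favoured tetrahedral geometry.

tetrahedral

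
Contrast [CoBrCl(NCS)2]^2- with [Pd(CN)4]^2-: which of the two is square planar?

For [CoBrCl(NCS)2]^2-: Summing ligand charges against the −2 overall charge gives an oxidation state of +2 for cobalt. Group 9 minus oxidation state 2 gives a d⁷ configuration. For a high-spin 3d d⁷ ion with weak-field ligands the small Δₜ gives little square-planar CFSE advantage, so four ligands adopt the sterically favoured tetrahedral geometry. → tetrahedral.
For [Pd(CN)4]^2-: Summing ligand charges against the −2 overall charge gives an oxidation state of +2 for palladium. Group 10 minus oxidation state 2 gives a d⁸ configuration. A 4d d⁸ ion has a large crystal-field splitting; square planar leaves the high-energy d_{x²−y²} orbital empty and maximises CFSE. → square planar.

[Pd(CN)4]^2-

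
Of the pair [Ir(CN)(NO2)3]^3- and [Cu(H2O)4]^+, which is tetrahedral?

[Cu(H2O)4]^+

For [Ir(CN)(NO2)3]^3-: Each cyanide is −1; each nitro (N-bound nitrite) is −1; balancing the −3 overall charge requires Ir(I). Ir sits in group 9, so the d-electron count is 9 − 1 = 8. A 5d d⁸ ion has a large crystal-field splitting; square planar leaves the high-energy d_{x²−y²} orbital empty and maximises CFSE. → square planar.
For [Cu(H2O)4]^+: Water is neutral; balancing the +1 overall charge requires Cu(I). Group 11 minus oxidation state 1 gives a d¹⁰ configuration. A d¹⁰ ion has no crystal-field stabilisation preference between square planar and tetrahedral, so four ligands adopt the sterically favoured tetrahedral geometry. → tetrahedral.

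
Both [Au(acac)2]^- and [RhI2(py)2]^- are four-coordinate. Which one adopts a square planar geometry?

For [Au(acac)2]^-: Each acetylacetonate is −1; balancing the −1 overall charge requires Au(I). Group 11 minus oxidation state 1 gives a d¹⁰ configuration. A d¹⁰ ion has no crystal-field stabilisation preference between square planar and tetrahedral, so four ligands adopt the sterically favoured tetrahedral geometry. → tetrahedral.
For [RhI2(py)2]^-: Ligand charges: each iodide is −1; pyridine is neutral. With an overall charge of −1 the rhodium centre must be in the +1 oxidation state. Group 9 minus oxidation state 1 gives a d⁸ configuration. A 4d d⁸ ion has a large crystal-field splitting; square planar leaves the high-energy d_{x²−y²} orbital empty and maximises CFSE. → square planar.

[RhI2(py)2]^-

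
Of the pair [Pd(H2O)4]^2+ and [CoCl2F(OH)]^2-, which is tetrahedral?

[CoCl2F(OH)]^2-

For [Pd(H2O)4]^2+: Summing ligand charges against the +2 overall charge gives an oxidation state of +2 for palladium. Pd sits in group 10, so the d-electron count is 10 − 2 = 8. A 4d d⁸ ion has a large crystal-field splitting; square planar leaves the high-energy d_{x²−y²} orbital empty and maximises CFSE. → square planar.
For [CoCl2F(OH)]^2-: Summing ligand charges against the −2 overall charge gives an oxidation state of +2 for cobalt. Co sits in group 9, so the d-electron count is 9 − 2 = 7. For a high-spin 3d d⁷ ion with weak-field ligands the small Δₜ gives little square-planar CFSE advantage, so four ligands adopt the sterically favoured tetrahedral geometry. → tetrahedral.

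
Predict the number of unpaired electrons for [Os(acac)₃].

1 unpaired electron

Ligand charges: each acetylacetonate is −1. With an overall charge of 0 the osmium centre must be in the +3 oxidation state.
Osmium is a group-8 element; Os(III) is therefore d⁵.
Counting donor atoms: 3×acetylacetonate (bidentate) → 6 donors. Coordination number = 6.
The spin state decides the count: a 5d ion has a large Δₒ and is invariably low-spin.
An octahedral low-spin d⁵ ion is t₂g⁵e_g⁰, giving 1 unpaired electron.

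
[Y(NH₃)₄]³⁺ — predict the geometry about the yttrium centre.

tetrahedral

Ligand charges: ammonia is neutral. With an overall charge of +3 the yttrium centre must be in the +3 oxidation state.
Yttrium is a group-3 element; Y(III) is therefore d⁰.
With 4 monodentate ligands the coordination number is 4.
A d⁰ ion has no crystal-field stabilisation preference between square planar and tetrahedral, so four ligands adopt the sterically favoured tetrahedral geometry.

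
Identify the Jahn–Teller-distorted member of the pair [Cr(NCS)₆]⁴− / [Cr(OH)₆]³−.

[Cr(NCS)₆]⁴−

[Cr(NCS)₆]⁴−: Each isothiocyanate is −1; balancing the −4 overall charge requires Cr(II). Chromium is a group-6 element; Cr(II) is therefore d⁴. Isothiocyanate is a weak-field ligand for a first-row metal, so the complex is high-spin. The t₂g³e_g¹ (high-spin) configuration has an unevenly filled e_g set; the Jahn–Teller theorem predicts a tetragonal distortion (typically axial elongation) to lift the degeneracy.
[Cr(OH)₆]³−: Ligand charges: each hydroxide is −1. With an overall charge of −3 the chromium centre must be in the +3 oxidation state. Cr sits in group 6, so the d-electron count is 6 − 3 = 3. The d³ configuration leaves the e_g set evenly filled (or empty) — no strong Jahn–Teller driving force.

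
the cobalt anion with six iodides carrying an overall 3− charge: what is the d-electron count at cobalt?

d⁶

Each iodide is −1; balancing the −3 overall charge requires Co(III).
Co sits in group 9, so the d-electron count is 9 − 3 = 6.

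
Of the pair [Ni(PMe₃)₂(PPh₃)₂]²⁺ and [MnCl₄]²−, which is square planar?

[Ni(PMe₃)₂(PPh₃)₂]²⁺

For [Ni(PMe₃)₂(PPh₃)₂]²⁺: Summing ligand charges against the +2 overall charge gives an oxidation state of +2 for nickel. Group 10 minus oxidation state 2 gives a d⁸ configuration. Trimethylphosphine and triphenylphosphine are strong-field ligands (high in the spectrochemical series). A 3d d⁸ ion with strong-field ligands gains enough CFSE to favour square planar over tetrahedral. → square planar.
For [MnCl₄]²−: Summing ligand charges against the −2 overall charge gives an oxidation state of +2 for manganese. Mn sits in group 7, so the d-electron count is 7 − 2 = 5. A high-spin d⁵ ion has zero CFSE in either geometry, so four ligands adopt the sterically favoured tetrahedral geometry. → tetrahedral.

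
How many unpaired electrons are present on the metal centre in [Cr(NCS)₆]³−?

3 unpaired electrons

Ligand charges: each isothiocyanate is −1. With an overall charge of −3 the chromium centre must be in the +3 oxidation state.
Group 6 minus oxidation state 3 gives a d³ configuration.
In an octahedral field the d³ configuration is t₂g³e_g⁰ (only one arrangement possible), giving 3 unpaired electrons.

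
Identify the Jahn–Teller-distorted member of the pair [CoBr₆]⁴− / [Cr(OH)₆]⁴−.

[Cr(OH)₆]⁴−

[CoBr₆]⁴−: Summing ligand charges against the −4 overall charge gives an oxidation state of +2 for cobalt. Cobalt is a group-9 element; Co(II) is therefore d⁷. Bromide is a weak-field ligand for a first-row metal, so the complex is high-spin. The d⁷ configuration leaves the e_g set evenly filled (or empty) — no strong Jahn–Teller driving force.
[Cr(OH)₆]⁴−: Each hydroxide is −1; balancing the −4 overall charge requires Cr(II). Cr sits in group 6, so the d-electron count is 6 − 2 = 4. Hydroxide is a weak-field ligand for a first-row metal, so the complex is high-spin. The t₂g³e_g¹ (high-spin) configuration has an unevenly filled e_g set; the Jahn–Teller theorem predicts a tetragonal distortion (typically axial elongation) to lift the degeneracy.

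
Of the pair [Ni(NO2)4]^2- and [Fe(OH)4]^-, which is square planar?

For [Ni(NO2)4]^2-: Ligand charges: each nitro (N-bound nitrite) is −1. With an overall charge of −2 the nickel centre must be in the +2 oxidation state. Nickel is a group-10 element; Ni(II) is therefore d⁸. Nitro (N-bound nitrite) is a strong-field ligand (high in the spectrochemical series). A 3d d⁸ ion with strong-field ligands gains enough CFSE to favour square planar over tetrahedral. → square planar.
For [Fe(OH)4]^-: Each hydroxide is −1; balancing the −1 overall charge requires Fe(III). Iron is a group-8 element; Fe(III) is therefore d⁵. A high-spin d⁵ ion has zero CFSE in either geometry, so four ligands adopt the sterically favoured tetrahedral geometry. → tetrahedral.

[Ni(NO2)4]^2-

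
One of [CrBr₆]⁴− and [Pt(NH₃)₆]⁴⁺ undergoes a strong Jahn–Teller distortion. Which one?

[CrBr₆]⁴−

[CrBr₆]⁴−: Summing ligand charges against the −4 overall charge gives an oxidation state of +2 for chromium. Group 6 minus oxidation state 2 gives a d⁴ configuration. Bromide is a weak-field ligand for a first-row metal, so the complex is high-spin. The t₂g³e_g¹ (high-spin) configuration has an unevenly filled e_g set; the Jahn–Teller theorem predicts a tetragonal distortion (typically axial elongation) to lift the degeneracy.
[Pt(NH₃)₆]⁴⁺: Ligand charges: ammonia is neutral. With an overall charge of +4 the platinum centre must be in the +4 oxidation state. Platinum is a group-10 element; Pt(IV) is therefore d⁶. A 5d ion has a large Δₒ and is invariably low-spin. The d⁶ configuration leaves the e_g set evenly filled (or empty) — no strong Jahn–Teller driving force.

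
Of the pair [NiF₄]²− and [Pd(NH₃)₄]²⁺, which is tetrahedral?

[NiF₄]²−

For [NiF₄]²−: Each fluoride is −1; balancing the −2 overall charge requires Ni(II). Ni sits in group 10, so the d-electron count is 10 − 2 = 8. Fluoride is a weak-field ligand. With weak-field ligands the CFSE gain from square planar is small, so a 3d d⁸ ion takes the sterically preferred tetrahedral geometry. → tetrahedral.
For [Pd(NH₃)₄]²⁺: Summing ligand charges against the +2 overall charge gives an oxidation state of +2 for palladium. Pd sits in group 10, so the d-electron count is 10 − 2 = 8. A 4d d⁸ ion has a large crystal-field splitting; square planar leaves the high-energy d_{x²−y²} orbital empty and maximises CFSE. → square planar.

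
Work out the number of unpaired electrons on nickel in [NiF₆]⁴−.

2 unpaired electrons

Ligand charges: each fluoride is −1. With an overall charge of −4 the nickel centre must be in the +2 oxidation state.
Ni sits in group 10, so the d-electron count is 10 − 2 = 8.
In an octahedral field the d⁸ configuration is t₂g⁶e_g² (only one arrangement possible), giving 2 unpaired electrons.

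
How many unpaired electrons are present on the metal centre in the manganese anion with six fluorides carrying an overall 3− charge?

4 unpaired electrons

Summing ligand charges against the −3 overall charge gives an oxidation state of +3 for manganese.
Manganese is a group-7 element; Mn(III) is therefore d⁴.
The spin state decides the count: Fluoride is a weak-field ligand for a first-row metal, so the complex is high-spin.
An octahedral high-spin d⁴ ion is t₂g³e_g¹, giving 4 unpaired electrons.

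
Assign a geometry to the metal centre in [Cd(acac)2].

tetrahedral

Summing ligand charges against the 0 overall charge gives an oxidation state of +2 for cadmium.
Group 12 minus oxidation state 2 gives a d¹⁰ configuration.
Counting donor atoms: 2×acetylacetonate (bidentate) → 4 donors. Coordination number = 4.
A d¹⁰ ion has no crystal-field stabilisation preference between square planar and tetrahedral, so four ligands adopt the sterically favoured tetrahedral geometry.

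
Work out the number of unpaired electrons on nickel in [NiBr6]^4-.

Each bromide is −1; balancing the −4 overall charge requires Ni(II).
Group 10 minus oxidation state 2 gives a d⁸ configuration.
In an octahedral field the d⁸ configuration is t₂g⁶e_g² (only one arrangement possible), giving 2 unpaired electrons.

2 unpaired electrons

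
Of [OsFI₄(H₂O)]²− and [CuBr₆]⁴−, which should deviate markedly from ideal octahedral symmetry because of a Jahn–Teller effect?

[OsFI₄(H₂O)]²−: Ligand charges: each fluoride is −1; each iodide is −1; water is neutral. With an overall charge of −2 the osmium centre must be in the +3 oxidation state. Os sits in group 8, so the d-electron count is 8 − 3 = 5. A 5d ion has a large Δₒ and is invariably low-spin. The d⁵ configuration leaves the e_g set evenly filled (or empty) — no strong Jahn–Teller driving force.
[CuBr₆]⁴−: Each bromide is −1; balancing the −4 overall charge requires Cu(II). Group 11 minus oxidation state 2 gives a d⁹ configuration. The t₂g⁶e_g³ configuration has an unevenly filled e_g set; the Jahn–Teller theorem predicts a tetragonal distortion (typically axial elongation) to lift the degeneracy.

[CuBr₆]⁴−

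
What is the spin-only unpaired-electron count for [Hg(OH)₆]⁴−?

Each hydroxide is −1; balancing the −4 overall charge requires Hg(II).
Group 12 minus oxidation state 2 gives a d¹⁰ configuration.
In an octahedral field the d¹⁰ configuration is t₂g⁶e_g⁴, giving 0 unpaired electrons.

0 unpaired electrons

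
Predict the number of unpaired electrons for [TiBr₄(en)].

Summing ligand charges against the 0 overall charge gives an oxidation state of +4 for titanium.
Titanium is a group-4 element; Ti(IV) is therefore d⁰.
Counting donor atoms: 4×bromide (monodentate) → 4 donors; 1×ethylenediamine (bidentate) → 2 donors. Coordination number = 6.
In an octahedral field the d⁰ configuration is t₂g⁰e_g⁰, giving 0 unpaired electrons.

0 unpaired electrons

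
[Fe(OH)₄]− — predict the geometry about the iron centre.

Summing ligand charges against the −1 overall charge gives an oxidation state of +3 for iron.
Fe sits in group 8, so the d-electron count is 8 − 3 = 5.
With 4 monodentate ligands the coordination number is 4.
Hydroxide is a weak-field ligand.
A high-spin d⁵ ion has zero CFSE in either geometry, so four ligands adopt the sterically favoured tetrahedral geometry.

tetrahedral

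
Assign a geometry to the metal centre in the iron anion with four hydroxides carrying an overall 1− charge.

Summing ligand charges against the −1 overall charge gives an oxidation state of +3 for iron.
Group 8 minus oxidation state 3 gives a d⁵ configuration.
With 4 monodentate ligands the coordination number is 4.
Hydroxide is a weak-field ligand.
A high-spin d⁵ ion has zero CFSE in either geometry, so four ligands adopt the sterically favoured tetrahedral geometry.

tetrahedral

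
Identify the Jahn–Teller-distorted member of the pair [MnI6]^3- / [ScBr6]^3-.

[MnI6]^3-: Ligand charges: each iodide is −1. With an overall charge of −3 the manganese centre must be in the +3 oxidation state. Mn sits in group 7, so the d-electron count is 7 − 3 = 4. Iodide is a weak-field ligand for a first-row metal, so the complex is high-spin. The t₂g³e_g¹ (high-spin) configuration has an unevenly filled e_g set; the Jahn–Teller theorem predicts a tetragonal distortion (typically axial elongation) to lift the degeneracy.
[ScBr6]^3-: Summing ligand charges against the −3 overall charge gives an oxidation state of +3 for scandium. Group 3 minus oxidation state 3 gives a d⁰ configuration. The d⁰ configuration leaves the e_g set evenly filled (or empty) — no strong Jahn–Teller driving force.

[MnI6]^3-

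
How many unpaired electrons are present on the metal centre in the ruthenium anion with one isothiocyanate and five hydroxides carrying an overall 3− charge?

1

Ligand charges: each isothiocyanate is −1; each hydroxide is −1. With an overall charge of −3 the ruthenium centre must be in the +3 oxidation state.
Ru sits in group 8, so the d-electron count is 8 − 3 = 5.
The spin state decides the count: a 4d ion has a large Δₒ and is invariably low-spin.
An octahedral low-spin d⁵ ion is t₂g⁵e_g⁰, giving 1 unpaired electron.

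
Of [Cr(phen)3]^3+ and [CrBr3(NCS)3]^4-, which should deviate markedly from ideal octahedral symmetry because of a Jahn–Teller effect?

[CrBr3(NCS)3]^4-

[Cr(phen)3]^3+: 1,10-phenanthroline is neutral; balancing the +3 overall charge requires Cr(III). Group 6 minus oxidation state 3 gives a d³ configuration. The d³ configuration leaves the e_g set evenly filled (or empty) — no strong Jahn–Teller driving force.
[CrBr3(NCS)3]^4-: Ligand charges: each bromide is −1; each isothiocyanate is −1. With an overall charge of −4 the chromium centre must be in the +2 oxidation state. Chromium is a group-6 element; Cr(II) is therefore d⁴. Bromide and isothiocyanate are weak-field ligands for a first-row metal, so the complex is high-spin. The t₂g³e_g¹ (high-spin) configuration has an unevenly filled e_g set; the Jahn–Teller theorem predicts a tetragonal distortion (typically axial elongation) to lift the degeneracy.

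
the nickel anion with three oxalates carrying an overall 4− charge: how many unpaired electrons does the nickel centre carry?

Ligand charges: each oxalate is −2. With an overall charge of −4 the nickel centre must be in the +2 oxidation state.
Ni sits in group 10, so the d-electron count is 10 − 2 = 8.
Counting donor atoms: 3×oxalate (bidentate) → 6 donors. Coordination number = 6.
In an octahedral field the d⁸ configuration is t₂g⁶e_g² (only one arrangement possible), giving 2 unpaired electrons.

2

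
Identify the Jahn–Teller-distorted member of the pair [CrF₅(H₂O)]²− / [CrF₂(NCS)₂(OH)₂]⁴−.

[CrF₂(NCS)₂(OH)₂]⁴−

[CrF₅(H₂O)]²−: Each fluoride is −1; water is neutral; balancing the −2 overall charge requires Cr(III). Cr sits in group 6, so the d-electron count is 6 − 3 = 3. The d³ configuration leaves the e_g set evenly filled (or empty) — no strong Jahn–Teller driving force.
[CrF₂(NCS)₂(OH)₂]⁴−: Summing ligand charges against the −4 overall charge gives an oxidation state of +2 for chromium. Chromium is a group-6 element; Cr(II) is therefore d⁴. Fluoride, hydroxide, and isothiocyanate are weak-field ligands for a first-row metal, so the complex is high-spin. The t₂g³e_g¹ (high-spin) configuration has an unevenly filled e_g set; the Jahn–Teller theorem predicts a tetragonal distortion (typically axial elongation) to lift the degeneracy.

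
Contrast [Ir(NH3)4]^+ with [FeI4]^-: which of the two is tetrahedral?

[FeI4]^-

For [Ir(NH3)4]^+: Ammonia is neutral; balancing the +1 overall charge requires Ir(I). Group 9 minus oxidation state 1 gives a d⁸ configuration. A 5d d⁸ ion has a large crystal-field splitting; square planar leaves the high-energy d_{x²−y²} orbital empty and maximises CFSE. → square planar.
For [FeI4]^-: Ligand charges: each iodide is −1. With an overall charge of −1 the iron centre must be in the +3 oxidation state. Fe sits in group 8, so the d-electron count is 8 − 3 = 5. A high-spin d⁵ ion has zero CFSE in either geometry, so four ligands adopt the sterically favoured tetrahedral geometry. → tetrahedral.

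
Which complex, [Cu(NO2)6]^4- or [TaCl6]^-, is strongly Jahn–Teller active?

[Cu(NO2)6]^4-: Ligand charges: each nitro (N-bound nitrite) is −1. With an overall charge of −4 the copper centre must be in the +2 oxidation state. Group 11 minus oxidation state 2 gives a d⁹ configuration. The t₂g⁶e_g³ configuration has an unevenly filled e_g set; the Jahn–Teller theorem predicts a tetragonal distortion (typically axial elongation) to lift the degeneracy.
[TaCl6]^-: Summing ligand charges against the −1 overall charge gives an oxidation state of +5 for tantalum. Ta sits in group 5, so the d-electron count is 5 − 5 = 0. The d⁰ configuration leaves the e_g set evenly filled (or empty) — no strong Jahn–Teller driving force.

[Cu(NO2)6]^4-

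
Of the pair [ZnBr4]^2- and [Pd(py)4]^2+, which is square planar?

For [ZnBr4]^2-: Ligand charges: each bromide is −1. With an overall charge of −2 the zinc centre must be in the +2 oxidation state. Zinc is a group-12 element; Zn(II) is therefore d¹⁰. A d¹⁰ ion has no crystal-field stabilisation preference between square planar and tetrahedral, so four ligands adopt the sterically favoured tetrahedral geometry. → tetrahedral.
For [Pd(py)4]^2+: Summing ligand charges against the +2 overall charge gives an oxidation state of +2 for palladium. Palladium is a group-10 element; Pd(II) is therefore d⁸. A 4d d⁸ ion has a large crystal-field splitting; square planar leaves the high-energy d_{x²−y²} orbital empty and maximises CFSE. → square planar.

[Pd(py)4]^2+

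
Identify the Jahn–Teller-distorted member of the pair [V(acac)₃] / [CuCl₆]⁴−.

[V(acac)₃]: Each acetylacetonate is −1; balancing the 0 overall charge requires V(III). Vanadium is a group-5 element; V(III) is therefore d². The d² configuration leaves the e_g set evenly filled (or empty) — no strong Jahn–Teller driving force.
[CuCl₆]⁴−: Summing ligand charges against the −4 overall charge gives an oxidation state of +2 for copper. Copper is a group-11 element; Cu(II) is therefore d⁹. The t₂g⁶e_g³ configuration has an unevenly filled e_g set; the Jahn–Teller theorem predicts a tetragonal distortion (typically axial elongation) to lift the degeneracy.

[CuCl₆]⁴−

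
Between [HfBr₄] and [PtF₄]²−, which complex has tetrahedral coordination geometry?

[HfBr₄]

For [HfBr₄]: Ligand charges: each bromide is −1. With an overall charge of 0 the hafnium centre must be in the +4 oxidation state. Hf sits in group 4, so the d-electron count is 4 − 4 = 0. A d⁰ ion has no crystal-field stabilisation preference between square planar and tetrahedral, so four ligands adopt the sterically favoured tetrahedral geometry. → tetrahedral.
For [PtF₄]²−: Summing ligand charges against the −2 overall charge gives an oxidation state of +2 for platinum. Pt sits in group 10, so the d-electron count is 10 − 2 = 8. A 5d d⁸ ion has a large crystal-field splitting; square planar leaves the high-energy d_{x²−y²} orbital empty and maximises CFSE. → square planar.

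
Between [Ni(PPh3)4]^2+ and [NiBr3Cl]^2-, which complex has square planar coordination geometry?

[Ni(PPh3)4]^2+

For [Ni(PPh3)4]^2+: Triphenylphosphine is neutral; balancing the +2 overall charge requires Ni(II). Group 10 minus oxidation state 2 gives a d⁸ configuration. Triphenylphosphine is a strong-field ligand (high in the spectrochemical series). A 3d d⁸ ion with strong-field ligands gains enough CFSE to favour square planar over tetrahedral. → square planar.
For [NiBr3Cl]^2-: Ligand charges: each bromide is −1; each chloride is −1. With an overall charge of −2 the nickel centre must be in the +2 oxidation state. Ni sits in group 10, so the d-electron count is 10 − 2 = 8. Bromide and chloride are weak-field ligands. With weak-field ligands the CFSE gain from square planar is small, so a 3d d⁸ ion takes the sterically preferred tetrahedral geometry. → tetrahedral.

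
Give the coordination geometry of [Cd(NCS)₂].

linear

Summing ligand charges against the 0 overall charge gives an oxidation state of +2 for cadmium.
Group 12 minus oxidation state 2 gives a d¹⁰ configuration.
Coordination number: 2.
A d¹⁰ ion with only two ligands adopts a linear arrangement (sp hybridisation; no CFSE preference).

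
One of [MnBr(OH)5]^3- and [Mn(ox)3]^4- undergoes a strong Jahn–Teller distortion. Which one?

[MnBr(OH)5]^3-: Each bromide is −1; each hydroxide is −1; balancing the −3 overall charge requires Mn(III). Mn sits in group 7, so the d-electron count is 7 − 3 = 4. Bromide and hydroxide are weak-field ligands for a first-row metal, so the complex is high-spin. The t₂g³e_g¹ (high-spin) configuration has an unevenly filled e_g set; the Jahn–Teller theorem predicts a tetragonal distortion (typically axial elongation) to lift the degeneracy.
[Mn(ox)3]^4-: Ligand charges: each oxalate is −2. With an overall charge of −4 the manganese centre must be in the +2 oxidation state. Manganese is a group-7 element; Mn(II) is therefore d⁵. Oxalate is a weak-field ligand for a first-row metal, so the complex is high-spin. The d⁵ configuration leaves the e_g set evenly filled (or empty) — no strong Jahn–Teller driving force.

[MnBr(OH)5]^3-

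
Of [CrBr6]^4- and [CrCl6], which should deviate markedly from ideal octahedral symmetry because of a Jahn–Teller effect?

[CrBr6]^4-

[CrBr6]^4-: Summing ligand charges against the −4 overall charge gives an oxidation state of +2 for chromium. Cr sits in group 6, so the d-electron count is 6 − 2 = 4. Bromide is a weak-field ligand for a first-row metal, so the complex is high-spin. The t₂g³e_g¹ (high-spin) configuration has an unevenly filled e_g set; the Jahn–Teller theorem predicts a tetragonal distortion (typically axial elongation) to lift the degeneracy.
[CrCl6]: Summing ligand charges against the 0 overall charge gives an oxidation state of +6 for chromium. Group 6 minus oxidation state 6 gives a d⁰ configuration. The d⁰ configuration leaves the e_g set evenly filled (or empty) — no strong Jahn–Teller driving force.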